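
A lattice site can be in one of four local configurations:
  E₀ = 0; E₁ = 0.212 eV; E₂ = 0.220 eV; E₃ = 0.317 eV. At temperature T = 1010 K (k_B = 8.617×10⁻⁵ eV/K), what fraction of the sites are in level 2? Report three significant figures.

k_BT = 8.617×10⁻⁵ × 1010 K = 0.087032 eV.
Eᵢ/kT = 0, 2.4359, 2.5278, 3.6423.
Z = Σ e^(−Eᵢ/kT) = e^(−0) + e^(−2.4359) + e^(−2.5278) + e^(−3.6423) = 1.0000 + 0.087519 + 0.079834 + 0.026192 = 1.1935.
P₂ = e^(−E₂/kT) / Z = 0.079834/1.1935 = 0.0669.

0.0669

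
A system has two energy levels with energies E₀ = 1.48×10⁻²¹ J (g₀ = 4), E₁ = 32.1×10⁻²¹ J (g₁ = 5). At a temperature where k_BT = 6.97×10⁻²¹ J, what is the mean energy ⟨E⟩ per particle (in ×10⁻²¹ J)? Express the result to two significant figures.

Eᵢ/kT = 0.2123, 4.605.
Z = Σ gᵢe^(−Eᵢ/kT) = 4·e^(−0.2123) + 5·e^(−4.605) = 3.235 + 0.05001 = 3.285.
⟨E⟩ = Σ Eᵢ gᵢe^(−Eᵢ/kT) / Z = (1.48·3.235 + 32.1·0.05001) / 3.285 = 1.9 ×10⁻²¹ J.

1.9 ×10⁻²¹ J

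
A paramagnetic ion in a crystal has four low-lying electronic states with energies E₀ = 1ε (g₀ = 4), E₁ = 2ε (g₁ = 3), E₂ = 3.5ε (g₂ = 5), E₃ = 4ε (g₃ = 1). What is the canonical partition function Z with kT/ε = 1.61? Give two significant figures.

Z = 3.7

Eᵢ/kT = 0.6211, 1.242, 2.174, 2.484.
Z = Σ gᵢe^(−Eᵢ/kT) = 4·e^(−0.6211) + 3·e^(−1.242) + 5·e^(−2.174) + 1·e^(−2.484) = 2.149 + 0.8664 + 0.5686 + 0.08341 = 3.667.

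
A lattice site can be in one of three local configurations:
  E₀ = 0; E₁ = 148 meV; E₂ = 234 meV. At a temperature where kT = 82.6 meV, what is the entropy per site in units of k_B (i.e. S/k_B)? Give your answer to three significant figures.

0.583

Eᵢ/kT = 0, 1.7918, 2.8329.
Z = Σ e^(−Eᵢ/kT) = e^(−0) + e^(−1.7918) + e^(−2.8329) = 1.0000 + 0.16666 + 0.058842 = 1.2255.
⟨E⟩ = Σ EᵢPᵢ = 31.362 meV.
S/k_B = ln Z + ⟨E⟩/kT = ln(1.2255) + 31.362/82.6 = 0.20335 + 0.37969 = 0.583.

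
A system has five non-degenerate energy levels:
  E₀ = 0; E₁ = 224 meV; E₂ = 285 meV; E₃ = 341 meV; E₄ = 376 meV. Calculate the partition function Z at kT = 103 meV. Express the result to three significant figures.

Z = 1.24

Eᵢ/kT = 0, 2.1748, 2.7670, 3.3107, 3.6505.
Z = Σ e^(−Eᵢ/kT) = e^(−0) + e^(−2.1748) + e^(−2.7670) + e^(−3.3107) + e^(−3.6505) = 1.0000 + 0.11363 + 0.062850 + 0.036491 + 0.025978 = 1.2389.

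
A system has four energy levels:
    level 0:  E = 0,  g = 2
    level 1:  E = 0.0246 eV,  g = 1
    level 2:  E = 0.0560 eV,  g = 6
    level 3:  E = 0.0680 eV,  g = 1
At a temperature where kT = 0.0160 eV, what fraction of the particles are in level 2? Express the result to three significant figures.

0.0752

Eᵢ/kT = 0, 1.5375, 3.5000, 4.2500.
Z = Σ gᵢe^(−Eᵢ/kT) = 2·e^(−0) + 1·e^(−1.5375) + 6·e^(−3.5000) + 1·e^(−4.2500) = 2.0000 + 0.21492 + 0.18118 + 0.014264 = 2.4104.
P₂ = g₂ e^(−E₂/kT) / Z = 0.18118/2.4104 = 0.0752.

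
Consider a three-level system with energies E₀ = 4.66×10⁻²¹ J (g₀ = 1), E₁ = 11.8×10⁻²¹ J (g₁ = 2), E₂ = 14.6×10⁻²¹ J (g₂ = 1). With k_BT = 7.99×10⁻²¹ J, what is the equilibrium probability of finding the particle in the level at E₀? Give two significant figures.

Eᵢ/kT = 0.5832, 1.477, 1.827.
Z = Σ gᵢe^(−Eᵢ/kT) = 1·e^(−0.5832) + 2·e^(−1.477) + 1·e^(−1.827) = 0.5581 + 0.4566 + 0.1609 = 1.176.
P₀ = g₀ e^(−E₀/kT) / Z = 0.5581/1.176 = 0.47.

0.47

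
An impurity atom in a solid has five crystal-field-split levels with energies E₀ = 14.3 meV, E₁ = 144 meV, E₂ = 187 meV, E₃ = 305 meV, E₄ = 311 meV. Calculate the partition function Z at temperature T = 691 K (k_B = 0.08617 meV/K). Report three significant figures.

Z = 0.930

k_BT = 0.08617 × 691 K = 59.543 meV.
Eᵢ/kT = 0.24016, 2.4184, 3.1406, 5.1223, 5.2231.
Z = Σ e^(−Eᵢ/kT) = e^(−0.24016) + e^(−2.4184) + e^(−3.1406) + e^(−5.1223) + e^(−5.2231) = 0.78650 + 0.089064 + 0.043257 + 0.0059623 + 0.0053906 = 0.93017.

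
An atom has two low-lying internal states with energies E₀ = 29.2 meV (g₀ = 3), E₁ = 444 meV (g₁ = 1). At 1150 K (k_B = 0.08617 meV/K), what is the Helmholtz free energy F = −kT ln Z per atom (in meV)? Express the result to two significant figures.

k_BT = 0.08617 × 1150 K = 99.10 meV.
Eᵢ/kT = 0.2947, 4.480.
Z = Σ gᵢe^(−Eᵢ/kT) = 3·e^(−0.2947) + 1·e^(−4.480) = 2.234 + 0.01133 = 2.245.
F = −kT ln Z = −99.10 × ln(2.245) = −99.10 × 0.8087 = -80 meV.

-80 meV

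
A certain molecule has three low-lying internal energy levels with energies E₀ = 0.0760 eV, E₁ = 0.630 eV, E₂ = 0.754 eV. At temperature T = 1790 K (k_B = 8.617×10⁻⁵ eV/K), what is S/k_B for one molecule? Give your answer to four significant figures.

k_BT = 8.617×10⁻⁵ × 1790 K = 0.154244 eV.
Eᵢ/kT = 0.492726, 4.08444, 4.88836.
Z = Σ e^(−Eᵢ/kT) = e^(−0.492726) + e^(−4.08444) + e^(−4.88836) = 0.610959 + 0.0168326 + 0.00753377 = 0.635325.
⟨E⟩ = Σ EᵢPᵢ = 0.0987178 eV.
S/k_B = ln Z + ⟨E⟩/kT = ln(0.635325) + 0.0987178/0.154244 = -0.453619 + 0.640011 = 0.1864.

0.1864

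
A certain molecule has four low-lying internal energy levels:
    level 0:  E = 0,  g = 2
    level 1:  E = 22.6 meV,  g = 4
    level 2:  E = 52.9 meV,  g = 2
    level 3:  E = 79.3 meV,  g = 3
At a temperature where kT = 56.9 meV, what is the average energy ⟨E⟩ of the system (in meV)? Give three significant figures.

Eᵢ/kT = 0, 0.39719, 0.92970, 1.3937.
Z = Σ gᵢe^(−Eᵢ/kT) = 2·e^(−0) + 4·e^(−0.39719) + 2·e^(−0.92970) + 3·e^(−1.3937) = 2.0000 + 2.6888 + 0.78934 + 0.74447 = 6.2226.
⟨E⟩ = Σ Eᵢ gᵢe^(−Eᵢ/kT) / Z = (0·2.0000 + 22.6·2.6888 + 52.9·0.78934 + 79.3·0.74447) / 6.2226 = 26.0 meV.

26.0 meV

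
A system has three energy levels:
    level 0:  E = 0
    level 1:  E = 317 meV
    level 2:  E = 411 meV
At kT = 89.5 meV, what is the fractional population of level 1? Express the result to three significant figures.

Eᵢ/kT = 0, 3.5419, 4.5922.
Z = Σ e^(−Eᵢ/kT) = e^(−0) + e^(−3.5419) + e^(−4.5922) = 1.0000 + 0.028958 + 0.010131 = 1.0391.
P₁ = e^(−E₁/kT) / Z = 0.028958/1.0391 = 0.0279.

0.0279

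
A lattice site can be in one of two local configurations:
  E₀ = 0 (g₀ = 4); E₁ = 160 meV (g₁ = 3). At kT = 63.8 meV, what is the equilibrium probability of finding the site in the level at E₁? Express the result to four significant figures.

Eᵢ/kT = 0, 2.50784.
Z = Σ gᵢe^(−Eᵢ/kT) = 4·e^(−0) + 3·e^(−2.50784) = 4.00000 + 0.244332 = 4.24433.
P₁ = g₁ e^(−E₁/kT) / Z = 0.244332/4.24433 = 0.05757.

0.05757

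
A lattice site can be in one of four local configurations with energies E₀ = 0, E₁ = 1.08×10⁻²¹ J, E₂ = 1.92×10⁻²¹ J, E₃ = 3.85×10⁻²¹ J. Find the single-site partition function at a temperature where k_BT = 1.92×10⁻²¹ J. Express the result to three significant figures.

Z = 2.07

Eᵢ/kT = 0, 0.56250, 1.0000, 2.0052.
Z = Σ e^(−Eᵢ/kT) = e^(−0) + e^(−0.56250) + e^(−1.0000) + e^(−2.0052) = 1.0000 + 0.56978 + 0.36788 + 0.13463 = 2.0723.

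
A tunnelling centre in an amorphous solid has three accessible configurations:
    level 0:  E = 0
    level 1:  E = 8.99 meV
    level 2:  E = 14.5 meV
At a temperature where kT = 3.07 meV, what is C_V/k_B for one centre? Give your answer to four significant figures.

Eᵢ/kT = 0, 2.92834, 4.72313.
Z = Σ e^(−Eᵢ/kT) = e^(−0) + e^(−2.92834) + e^(−4.72313) = 1.00000 + 0.0534858 + 0.00888732 = 1.06237.
⟨E⟩ = 0.573909 meV, ⟨E²⟩ = 5.82781 meV².
C_V/k_B = (⟨E²⟩ − ⟨E⟩²)/(kT)² = (5.82781 − 0.329372)/9.42490 = 0.5834.

0.5834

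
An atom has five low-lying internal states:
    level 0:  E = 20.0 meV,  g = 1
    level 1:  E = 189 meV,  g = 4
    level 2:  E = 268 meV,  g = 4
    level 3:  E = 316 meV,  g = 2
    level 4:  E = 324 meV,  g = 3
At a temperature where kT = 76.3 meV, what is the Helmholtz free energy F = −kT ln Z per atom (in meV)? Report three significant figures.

-20.0 meV

Eᵢ/kT = 0.26212, 2.4771, 3.5125, 4.1415, 4.2464.
Z = Σ gᵢe^(−Eᵢ/kT) = 1·e^(−0.26212) + 4·e^(−2.4771) + 4·e^(−3.5125) + 2·e^(−4.1415) + 3·e^(−4.2464) = 0.76942 + 0.33595 + 0.11929 + 0.031798 + 0.042947 = 1.2994.
F = −kT ln Z = −76.3 × ln(1.2994) = −76.3 × 0.26190 = -20.0 meV.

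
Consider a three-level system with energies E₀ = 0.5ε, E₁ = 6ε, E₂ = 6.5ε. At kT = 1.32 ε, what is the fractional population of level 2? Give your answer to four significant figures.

0.01035

Eᵢ/kT = 0.378788, 4.54545, 4.92424.
Z = Σ e^(−Eᵢ/kT) = e^(−0.378788) + e^(−4.54545) + e^(−4.92424) = 0.684691 + 0.0106154 + 0.00726825 = 0.702575.
P₂ = e^(−E₂/kT) / Z = 0.00726825/0.702575 = 0.01035.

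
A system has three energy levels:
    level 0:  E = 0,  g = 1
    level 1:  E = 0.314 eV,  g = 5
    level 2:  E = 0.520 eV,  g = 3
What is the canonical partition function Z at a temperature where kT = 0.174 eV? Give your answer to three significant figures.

Eᵢ/kT = 0, 1.8046, 2.9885.
Z = Σ gᵢe^(−Eᵢ/kT) = 1·e^(−0) + 5·e^(−1.8046) + 3·e^(−2.9885) = 1.0000 + 0.82270 + 0.15109 = 1.9738.

Z = 1.97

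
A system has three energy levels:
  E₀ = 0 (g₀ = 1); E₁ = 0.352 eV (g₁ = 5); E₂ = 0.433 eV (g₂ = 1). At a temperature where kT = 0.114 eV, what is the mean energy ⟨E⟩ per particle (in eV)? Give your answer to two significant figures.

0.072 eV

Eᵢ/kT = 0, 3.088, 3.798.
Z = Σ gᵢe^(−Eᵢ/kT) = 1·e^(−0) + 5·e^(−3.088) + 1·e^(−3.798) = 1.000 + 0.2280 + 0.02242 = 1.250.
⟨E⟩ = Σ Eᵢ gᵢe^(−Eᵢ/kT) / Z = (0·1.000 + 0.352·0.2280 + 0.433·0.02242) / 1.250 = 0.072 eV.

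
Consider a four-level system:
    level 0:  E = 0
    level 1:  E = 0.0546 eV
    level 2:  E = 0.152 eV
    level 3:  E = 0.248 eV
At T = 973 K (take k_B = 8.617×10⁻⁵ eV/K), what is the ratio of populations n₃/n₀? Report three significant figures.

0.0519

k_BT = 8.617×10⁻⁵ × 973 K = 0.083843 eV.
n₃/n₀ = exp[−(E₃−E₀)/kT] = exp(−(0.248 eV)/(0.083843 eV)) = exp(-2.9579) = 0.0519.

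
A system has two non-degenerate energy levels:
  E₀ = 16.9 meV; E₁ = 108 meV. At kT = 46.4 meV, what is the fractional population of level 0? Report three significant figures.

0.877

Eᵢ/kT = 0.36422, 2.3276.
Z = Σ e^(−Eᵢ/kT) = e^(−0.36422) + e^(−2.3276) = 0.69474 + 0.097530 = 0.79227.
P₀ = e^(−E₀/kT) / Z = 0.69474/0.79227 = 0.877.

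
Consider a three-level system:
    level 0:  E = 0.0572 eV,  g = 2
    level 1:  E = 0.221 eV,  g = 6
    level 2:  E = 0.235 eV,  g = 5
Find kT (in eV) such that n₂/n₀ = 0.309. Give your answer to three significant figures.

n₂/n₀ = (g₂/g₀) exp[−(E₂−E₀)/kT] = 0.309.
⇒ (E₂−E₀)/kT = ln((5/2)/0.309) = ln(8.0906) = 2.0907.
kT = 0.1778 eV / 2.0907 = 0.0850 eV.

0.0850 eV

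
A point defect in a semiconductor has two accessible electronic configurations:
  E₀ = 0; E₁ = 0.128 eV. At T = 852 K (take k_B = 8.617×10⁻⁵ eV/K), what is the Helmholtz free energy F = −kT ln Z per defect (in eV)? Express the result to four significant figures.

-0.01183 eV

k_BT = 8.617×10⁻⁵ × 852 K = 0.0734168 eV.
Eᵢ/kT = 0, 1.74347.
Z = Σ e^(−Eᵢ/kT) = e^(−0) + e^(−1.74347) = 1.00000 + 0.174912 = 1.17491.
F = −kT ln Z = −0.0734168 × ln(1.17491) = −0.0734168 × 0.161192 = -0.01183 eV.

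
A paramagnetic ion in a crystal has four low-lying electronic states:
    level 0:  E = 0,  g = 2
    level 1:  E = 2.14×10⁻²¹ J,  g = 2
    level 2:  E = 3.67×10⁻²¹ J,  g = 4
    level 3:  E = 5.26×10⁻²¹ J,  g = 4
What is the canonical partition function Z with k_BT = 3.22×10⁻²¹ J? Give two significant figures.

Z = 5.1

Eᵢ/kT = 0, 0.6646, 1.140, 1.634.
Z = Σ gᵢe^(−Eᵢ/kT) = 2·e^(−0) + 2·e^(−0.6646) + 4·e^(−1.140) + 4·e^(−1.634) = 2.000 + 1.029 + 1.279 + 0.7806 = 5.089.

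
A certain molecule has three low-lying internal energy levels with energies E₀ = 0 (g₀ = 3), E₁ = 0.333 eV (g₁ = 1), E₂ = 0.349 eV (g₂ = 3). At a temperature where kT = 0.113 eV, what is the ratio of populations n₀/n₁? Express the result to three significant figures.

n₀/n₁ = (g₀/g₁) exp[−(E₀−E₁)/kT] = (3/1) × exp(−(-0.333 eV)/(0.113 eV)) = (3/1) × exp(2.9469) = 57.1.

57.1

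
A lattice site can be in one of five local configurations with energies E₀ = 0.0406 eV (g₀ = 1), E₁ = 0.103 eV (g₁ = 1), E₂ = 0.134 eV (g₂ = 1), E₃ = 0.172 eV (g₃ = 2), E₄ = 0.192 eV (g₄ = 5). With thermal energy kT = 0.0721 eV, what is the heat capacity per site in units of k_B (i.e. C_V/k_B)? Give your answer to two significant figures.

0.76

Eᵢ/kT = 0.5631, 1.429, 1.859, 2.386, 2.663.
Z = Σ gᵢe^(−Eᵢ/kT) = 1·e^(−0.5631) + 1·e^(−1.429) + 1·e^(−1.859) + 2·e^(−2.386) + 5·e^(−2.663) = 0.5694 + 0.2395 + 0.1558 + 0.1840 + 0.3487 = 1.497.
⟨E⟩ = 0.1117 eV, ⟨E²⟩ = 0.01642 eV².
C_V/k_B = (⟨E²⟩ − ⟨E⟩²)/(kT)² = (0.01642 − 0.01248)/0.005198 = 0.76.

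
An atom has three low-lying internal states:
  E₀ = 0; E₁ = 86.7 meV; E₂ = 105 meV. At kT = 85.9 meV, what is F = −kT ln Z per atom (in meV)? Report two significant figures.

Eᵢ/kT = 0, 1.009, 1.222.
Z = Σ e^(−Eᵢ/kT) = e^(−0) + e^(−1.009) + e^(−1.222) = 1.000 + 0.3646 + 0.2946 = 1.659.
F = −kT ln Z = −85.9 × ln(1.659) = −85.9 × 0.5062 = -43 meV.

-43 meV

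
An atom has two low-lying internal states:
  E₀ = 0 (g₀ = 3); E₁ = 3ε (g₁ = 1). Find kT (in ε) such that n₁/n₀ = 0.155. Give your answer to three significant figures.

3.92 ε

n₁/n₀ = (g₁/g₀) exp[−(E₁−E₀)/kT] = 0.155.
⇒ (E₁−E₀)/kT = ln((1/3)/0.155) = ln(2.1505) = 0.76570.
kT = 3ε / 0.76570 = 3.92 ε.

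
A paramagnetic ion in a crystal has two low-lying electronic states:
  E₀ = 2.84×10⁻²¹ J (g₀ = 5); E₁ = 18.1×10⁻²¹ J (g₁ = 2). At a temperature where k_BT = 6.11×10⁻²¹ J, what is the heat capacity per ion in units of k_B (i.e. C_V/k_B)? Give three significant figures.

0.192

Eᵢ/kT = 0.46481, 2.9624.
Z = Σ gᵢe^(−Eᵢ/kT) = 5·e^(−0.46481) + 2·e^(−2.9624) = 3.1413 + 0.10339 = 3.2447.
⟨E⟩ = 3.3262, ⟨E²⟩ = 18.248.
C_V/k_B = (⟨E²⟩ − ⟨E⟩²)/(kT)² = (18.248 − 11.064)/37.332 = 0.192.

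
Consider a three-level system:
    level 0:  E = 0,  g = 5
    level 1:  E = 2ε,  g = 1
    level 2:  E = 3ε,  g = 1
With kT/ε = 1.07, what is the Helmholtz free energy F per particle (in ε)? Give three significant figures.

Eᵢ/kT = 0, 1.8692, 2.8037.
Z = Σ gᵢe^(−Eᵢ/kT) = 5·e^(−0) + 1·e^(−1.8692) + 1·e^(−2.8037) = 5.0000 + 0.15425 + 0.060585 = 5.2148.
F = −kT ln Z = −1.07 × ln(5.2148) = −1.07 × 1.6515 = -1.77 ε.

-1.77 ε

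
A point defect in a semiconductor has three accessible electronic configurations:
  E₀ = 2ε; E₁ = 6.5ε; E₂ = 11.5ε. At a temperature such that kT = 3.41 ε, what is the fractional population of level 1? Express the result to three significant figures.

Eᵢ/kT = 0.58651, 1.9062, 3.3724.
Z = Σ e^(−Eᵢ/kT) = e^(−0.58651) + e^(−1.9062) + e^(−3.3724) = 0.55627 + 0.14864 + 0.034307 = 0.73922.
P₁ = e^(−E₁/kT) / Z = 0.14864/0.73922 = 0.201.

0.201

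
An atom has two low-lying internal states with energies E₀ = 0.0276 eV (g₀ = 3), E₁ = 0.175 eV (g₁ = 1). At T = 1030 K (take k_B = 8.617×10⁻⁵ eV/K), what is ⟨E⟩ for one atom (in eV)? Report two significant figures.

0.036 eV

k_BT = 8.617×10⁻⁵ × 1030 K = 0.08876 eV.
Eᵢ/kT = 0.3110, 1.972.
Z = Σ gᵢe^(−Eᵢ/kT) = 3·e^(−0.3110) + 1·e^(−1.972) = 2.198 + 0.1392 = 2.337.
⟨E⟩ = Σ Eᵢ gᵢe^(−Eᵢ/kT) / Z = (0.0276·2.198 + 0.175·0.1392) / 2.337 = 0.036 eV.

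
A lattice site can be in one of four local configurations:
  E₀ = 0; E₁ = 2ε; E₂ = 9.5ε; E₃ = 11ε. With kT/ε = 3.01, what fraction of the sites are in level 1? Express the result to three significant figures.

0.325

Eᵢ/kT = 0, 0.66445, 3.1561, 3.6545.
Z = Σ e^(−Eᵢ/kT) = e^(−0) + e^(−0.66445) + e^(−3.1561) + e^(−3.6545) = 1.0000 + 0.51456 + 0.042592 + 0.025874 = 1.5830.
P₁ = e^(−E₁/kT) / Z = 0.51456/1.5830 = 0.325.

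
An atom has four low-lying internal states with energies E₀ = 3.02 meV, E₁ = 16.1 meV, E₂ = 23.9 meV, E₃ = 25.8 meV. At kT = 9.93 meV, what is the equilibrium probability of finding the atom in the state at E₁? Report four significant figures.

0.1797

Eᵢ/kT = 0.304129, 1.62135, 2.40685, 2.59819.
Z = Σ e^(−Eᵢ/kT) = e^(−0.304129) + e^(−1.62135) + e^(−2.40685) + e^(−2.59819) = 0.737766 + 0.197632 + 0.0900987 + 0.0744081 = 1.09990.
P₁ = e^(−E₁/kT) / Z = 0.197632/1.09990 = 0.1797.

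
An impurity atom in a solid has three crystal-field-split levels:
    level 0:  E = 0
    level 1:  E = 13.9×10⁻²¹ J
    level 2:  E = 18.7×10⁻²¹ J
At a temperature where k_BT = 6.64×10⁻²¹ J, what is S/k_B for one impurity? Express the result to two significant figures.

0.53

Eᵢ/kT = 0, 2.093, 2.816.
Z = Σ e^(−Eᵢ/kT) = e^(−0) + e^(−2.093) + e^(−2.816) = 1.000 + 0.1233 + 0.05984 = 1.183.
⟨E⟩ = Σ EᵢPᵢ = 2.395 ×10⁻²¹ J.
S/k_B = ln Z + ⟨E⟩/kT = ln(1.183) + 2.395/6.64 = 0.1681 + 0.3607 = 0.53.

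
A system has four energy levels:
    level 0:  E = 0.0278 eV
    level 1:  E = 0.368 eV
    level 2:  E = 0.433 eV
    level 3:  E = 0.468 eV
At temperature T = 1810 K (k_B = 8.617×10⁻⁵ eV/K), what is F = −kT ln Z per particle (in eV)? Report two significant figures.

-0.0066 eV

k_BT = 8.617×10⁻⁵ × 1810 K = 0.1560 eV.
Eᵢ/kT = 0.1782, 2.359, 2.776, 3.000.
Z = Σ e^(−Eᵢ/kT) = e^(−0.1782) + e^(−2.359) + e^(−2.776) + e^(−3.000) = 0.8368 + 0.09451 + 0.06229 + 0.04979 = 1.043.
F = −kT ln Z = −0.1560 × ln(1.043) = −0.1560 × 0.04210 = -0.0066 eV.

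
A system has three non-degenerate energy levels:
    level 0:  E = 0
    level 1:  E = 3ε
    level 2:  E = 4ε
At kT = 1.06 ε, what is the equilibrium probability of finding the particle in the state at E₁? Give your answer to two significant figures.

0.055

Eᵢ/kT = 0, 2.830, 3.774.
Z = Σ e^(−Eᵢ/kT) = e^(−0) + e^(−2.830) + e^(−3.774) = 1.000 + 0.05901 + 0.02296 = 1.082.
P₁ = e^(−E₁/kT) / Z = 0.05901/1.082 = 0.055.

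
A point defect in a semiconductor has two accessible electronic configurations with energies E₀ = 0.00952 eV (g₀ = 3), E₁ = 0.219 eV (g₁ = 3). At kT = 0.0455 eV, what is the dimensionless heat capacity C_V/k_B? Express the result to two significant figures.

Eᵢ/kT = 0.2092, 4.813.
Z = Σ gᵢe^(−Eᵢ/kT) = 3·e^(−0.2092) + 3·e^(−4.813) = 2.434 + 0.02437 = 2.458.
⟨E⟩ = 0.01160 eV, ⟨E²⟩ = 0.0005653 eV².
C_V/k_B = (⟨E²⟩ − ⟨E⟩²)/(kT)² = (0.0005653 − 0.0001346)/0.002070 = 0.21.

0.21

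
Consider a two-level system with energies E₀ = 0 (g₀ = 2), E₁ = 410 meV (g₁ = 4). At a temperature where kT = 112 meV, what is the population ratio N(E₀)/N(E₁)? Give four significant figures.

19.44

n₀/n₁ = (g₀/g₁) exp[−(E₀−E₁)/kT] = (2/4) × exp(−(-410 meV)/(112 meV)) = (2/4) × exp(3.66071) = 19.44.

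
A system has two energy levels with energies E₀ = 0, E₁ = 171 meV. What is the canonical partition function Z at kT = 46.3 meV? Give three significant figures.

Z = 1.02

Eᵢ/kT = 0, 3.6933.
Z = Σ e^(−Eᵢ/kT) = e^(−0) + e^(−3.6933) = 1.0000 + 0.024890 = 1.0249.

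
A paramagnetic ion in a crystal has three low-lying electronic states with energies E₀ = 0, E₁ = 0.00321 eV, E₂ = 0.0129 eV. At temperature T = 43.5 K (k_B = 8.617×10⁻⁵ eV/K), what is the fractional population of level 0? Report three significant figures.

k_BT = 8.617×10⁻⁵ × 43.5 K = 0.0037484 eV.
Eᵢ/kT = 0, 0.85637, 3.4415.
Z = Σ e^(−Eᵢ/kT) = e^(−0) + e^(−0.85637) + e^(−3.4415) = 1.0000 + 0.42470 + 0.032017 = 1.4567.
P₀ = e^(−E₀/kT) / Z = 1.0000/1.4567 = 0.686.

0.686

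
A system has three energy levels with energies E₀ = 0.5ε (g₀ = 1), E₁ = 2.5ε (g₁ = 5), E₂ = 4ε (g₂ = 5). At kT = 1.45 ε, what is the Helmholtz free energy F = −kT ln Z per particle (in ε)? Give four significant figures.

Eᵢ/kT = 0.344828, 1.72414, 2.75862.
Z = Σ gᵢe^(−Eᵢ/kT) = 1·e^(−0.344828) + 5·e^(−1.72414) + 5·e^(−2.75862) = 0.708342 + 0.891632 + 0.316896 = 1.91687.
F = −kT ln Z = −1.45 × ln(1.91687) = −1.45 × 0.650694 = -0.9435 ε.

-0.9435 ε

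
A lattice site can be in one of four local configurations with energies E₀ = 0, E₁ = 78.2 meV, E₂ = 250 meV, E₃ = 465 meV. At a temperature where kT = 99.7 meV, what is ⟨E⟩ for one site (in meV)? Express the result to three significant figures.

Eᵢ/kT = 0, 0.78435, 2.5075, 4.6640.
Z = Σ e^(−Eᵢ/kT) = e^(−0) + e^(−0.78435) + e^(−2.5075) + e^(−4.6640) = 1.0000 + 0.45642 + 0.081472 + 0.0094287 = 1.5473.
⟨E⟩ = Σ Eᵢ e^(−Eᵢ/kT) / Z = (0·1.0000 + 78.2·0.45642 + 250·0.081472 + 465·0.0094287) / 1.5473 = 39.1 meV.

39.1 meV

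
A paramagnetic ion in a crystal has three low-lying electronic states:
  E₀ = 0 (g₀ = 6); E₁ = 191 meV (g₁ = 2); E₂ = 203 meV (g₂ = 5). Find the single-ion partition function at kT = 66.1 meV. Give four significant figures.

Z = 6.343

Eᵢ/kT = 0, 2.88956, 3.07110.
Z = Σ gᵢe^(−Eᵢ/kT) = 6·e^(−0) + 2·e^(−2.88956) + 5·e^(−3.07110) = 6.00000 + 0.111201 + 0.231851 = 6.34305.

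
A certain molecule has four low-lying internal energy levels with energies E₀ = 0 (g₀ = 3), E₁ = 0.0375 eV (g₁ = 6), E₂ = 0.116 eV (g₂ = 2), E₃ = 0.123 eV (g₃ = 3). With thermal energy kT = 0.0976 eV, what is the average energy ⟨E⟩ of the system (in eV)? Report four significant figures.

Eᵢ/kT = 0, 0.384221, 1.18852, 1.26025.
Z = Σ gᵢe^(−Eᵢ/kT) = 3·e^(−0) + 6·e^(−0.384221) + 2·e^(−1.18852) + 3·e^(−1.26025) = 3.00000 + 4.08589 + 0.609344 + 0.850749 = 8.54598.
⟨E⟩ = Σ Eᵢ gᵢe^(−Eᵢ/kT) / Z = (0·3.00000 + 0.0375·4.08589 + 0.116·0.609344 + 0.123·0.850749) / 8.54598 = 0.03844 eV.

0.03844 eV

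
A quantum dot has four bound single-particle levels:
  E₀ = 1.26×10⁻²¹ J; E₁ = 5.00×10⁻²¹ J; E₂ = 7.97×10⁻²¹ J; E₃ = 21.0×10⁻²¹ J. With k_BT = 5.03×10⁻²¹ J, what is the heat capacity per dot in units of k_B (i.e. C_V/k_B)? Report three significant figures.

Eᵢ/kT = 0.25050, 0.99404, 1.5845, 4.1750.
Z = Σ e^(−Eᵢ/kT) = e^(−0.25050) + e^(−0.99404) + e^(−1.5845) + e^(−4.1750) = 0.77841 + 0.37008 + 0.20505 + 0.015375 = 1.3689.
⟨E⟩ = 3.4979, ⟨E²⟩ = 22.130.
C_V/k_B = (⟨E²⟩ − ⟨E⟩²)/(kT)² = (22.130 − 12.235)/25.301 = 0.391.

0.391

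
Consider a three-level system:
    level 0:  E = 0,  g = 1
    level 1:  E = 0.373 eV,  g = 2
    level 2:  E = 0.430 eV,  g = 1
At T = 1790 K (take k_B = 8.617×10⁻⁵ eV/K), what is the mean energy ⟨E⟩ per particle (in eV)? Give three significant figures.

k_BT = 8.617×10⁻⁵ × 1790 K = 0.15424 eV.
Eᵢ/kT = 0, 2.4183, 2.7879.
Z = Σ gᵢe^(−Eᵢ/kT) = 1·e^(−0) + 2·e^(−2.4183) + 1·e^(−2.7879) = 1.0000 + 0.17815 + 0.061550 = 1.2397.
⟨E⟩ = Σ Eᵢ gᵢe^(−Eᵢ/kT) / Z = (0·1.0000 + 0.373·0.17815 + 0.430·0.061550) / 1.2397 = 0.0750 eV.

0.0750 eV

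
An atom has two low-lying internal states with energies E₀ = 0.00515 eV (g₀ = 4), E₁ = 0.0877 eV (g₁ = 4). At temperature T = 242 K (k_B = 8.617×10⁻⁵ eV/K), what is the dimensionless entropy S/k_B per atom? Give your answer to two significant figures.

1.5

k_BT = 8.617×10⁻⁵ × 242 K = 0.02085 eV.
Eᵢ/kT = 0.2470, 4.206.
Z = Σ gᵢe^(−Eᵢ/kT) = 4·e^(−0.2470) + 4·e^(−4.206) = 3.125 + 0.05962 = 3.185.
⟨E⟩ = Σ EᵢPᵢ = 0.006695 eV.
S/k_B = ln Z + ⟨E⟩/kT = ln(3.185) + 0.006695/0.02085 = 1.158 + 0.3211 = 1.5.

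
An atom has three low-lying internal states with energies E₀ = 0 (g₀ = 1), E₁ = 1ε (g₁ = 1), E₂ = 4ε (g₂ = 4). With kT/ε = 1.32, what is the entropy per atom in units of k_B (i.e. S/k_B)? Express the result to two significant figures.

Eᵢ/kT = 0, 0.7576, 3.030.
Z = Σ gᵢe^(−Eᵢ/kT) = 1·e^(−0) + 1·e^(−0.7576) + 4·e^(−3.030) = 1.000 + 0.4688 + 0.1933 = 1.662.
⟨E⟩ = Σ EᵢPᵢ = 0.7473 ε.
S/k_B = ln Z + ⟨E⟩/kT = ln(1.662) + 0.7473/1.32 = 0.5080 + 0.5661 = 1.1.

1.1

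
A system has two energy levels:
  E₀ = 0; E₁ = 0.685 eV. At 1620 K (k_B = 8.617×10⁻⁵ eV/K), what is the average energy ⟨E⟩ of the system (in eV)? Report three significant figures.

k_BT = 8.617×10⁻⁵ × 1620 K = 0.13960 eV.
Eᵢ/kT = 0, 4.9069.
Z = Σ e^(−Eᵢ/kT) = e^(−0) + e^(−4.9069) = 1.0000 + 0.0073954 = 1.0074.
⟨E⟩ = Σ Eᵢ e^(−Eᵢ/kT) / Z = (0·1.0000 + 0.685·0.0073954) / 1.0074 = 0.00503 eV.

0.00503 eV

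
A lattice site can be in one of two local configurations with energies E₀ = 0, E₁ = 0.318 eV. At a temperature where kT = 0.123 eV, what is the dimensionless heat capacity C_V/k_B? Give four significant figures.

0.4356

Eᵢ/kT = 0, 2.58537.
Z = Σ e^(−Eᵢ/kT) = e^(−0) + e^(−2.58537) = 1.00000 + 0.0753682 = 1.07537.
⟨E⟩ = 0.0222873 eV, ⟨E²⟩ = 0.00708736 eV².
C_V/k_B = (⟨E²⟩ − ⟨E⟩²)/(kT)² = (0.00708736 − 0.000496724)/0.0151290 = 0.4356.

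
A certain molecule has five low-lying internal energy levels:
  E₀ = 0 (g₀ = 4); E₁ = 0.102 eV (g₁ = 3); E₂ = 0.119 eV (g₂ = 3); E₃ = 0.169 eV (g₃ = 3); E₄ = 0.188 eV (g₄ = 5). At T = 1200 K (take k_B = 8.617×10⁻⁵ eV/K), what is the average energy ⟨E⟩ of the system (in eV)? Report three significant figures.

0.0641 eV

k_BT = 8.617×10⁻⁵ × 1200 K = 0.10340 eV.
Eᵢ/kT = 0, 0.98646, 1.1509, 1.6344, 1.8182.
Z = Σ gᵢe^(−Eᵢ/kT) = 4·e^(−0) + 3·e^(−0.98646) + 3·e^(−1.1509) + 3·e^(−1.6344) + 5·e^(−1.8182) = 4.0000 + 1.1187 + 0.94906 + 0.58521 + 0.81159 = 7.4646.
⟨E⟩ = Σ Eᵢ gᵢe^(−Eᵢ/kT) / Z = (0·4.0000 + 0.102·1.1187 + 0.119·0.94906 + 0.169·0.58521 + 0.188·0.81159) / 7.4646 = 0.0641 eV.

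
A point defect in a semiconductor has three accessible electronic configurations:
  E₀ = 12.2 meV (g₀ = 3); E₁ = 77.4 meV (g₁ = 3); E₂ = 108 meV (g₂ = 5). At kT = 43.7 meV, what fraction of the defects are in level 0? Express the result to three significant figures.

0.709

Eᵢ/kT = 0.27918, 1.7712, 2.4714.
Z = Σ gᵢe^(−Eᵢ/kT) = 3·e^(−0.27918) + 3·e^(−1.7712) + 5·e^(−2.4714) = 2.2692 + 0.51039 + 0.42233 = 3.2019.
P₀ = g₀ e^(−E₀/kT) / Z = 2.2692/3.2019 = 0.709.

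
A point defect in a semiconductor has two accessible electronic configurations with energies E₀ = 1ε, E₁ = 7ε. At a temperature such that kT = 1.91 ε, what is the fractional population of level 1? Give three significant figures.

0.0414

Eᵢ/kT = 0.52356, 3.6649.
Z = Σ e^(−Eᵢ/kT) = e^(−0.52356) + e^(−3.6649) = 0.59241 + 0.025607 = 0.61802.
P₁ = e^(−E₁/kT) / Z = 0.025607/0.61802 = 0.0414.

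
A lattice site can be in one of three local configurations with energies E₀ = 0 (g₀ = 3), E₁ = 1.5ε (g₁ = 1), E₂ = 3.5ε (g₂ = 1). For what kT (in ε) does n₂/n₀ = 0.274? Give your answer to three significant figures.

17.9 ε

n₂/n₀ = (g₂/g₀) exp[−(E₂−E₀)/kT] = 0.274.
⇒ (E₂−E₀)/kT = ln((1/3)/0.274) = ln(1.2165) = 0.19598.
kT = 3.5ε / 0.19598 = 17.9 ε.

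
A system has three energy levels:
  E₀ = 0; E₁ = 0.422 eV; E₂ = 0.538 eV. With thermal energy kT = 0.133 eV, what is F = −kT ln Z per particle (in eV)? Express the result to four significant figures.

Eᵢ/kT = 0, 3.17293, 4.04511.
Z = Σ e^(−Eᵢ/kT) = e^(−0) + e^(−3.17293) + e^(−4.04511) = 1.00000 + 0.0418807 + 0.0175078 = 1.05939.
F = −kT ln Z = −0.133 × ln(1.05939) = −0.133 × 0.0576933 = -0.007673 eV.

-0.007673 eV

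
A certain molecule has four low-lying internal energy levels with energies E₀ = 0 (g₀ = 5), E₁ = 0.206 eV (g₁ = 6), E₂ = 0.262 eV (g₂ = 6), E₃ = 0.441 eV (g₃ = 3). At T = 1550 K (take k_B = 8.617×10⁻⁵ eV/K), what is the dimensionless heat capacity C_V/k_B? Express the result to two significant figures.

k_BT = 8.617×10⁻⁵ × 1550 K = 0.1336 eV.
Eᵢ/kT = 0, 1.542, 1.961, 3.301.
Z = Σ gᵢe^(−Eᵢ/kT) = 5·e^(−0) + 6·e^(−1.542) + 6·e^(−1.961) + 3·e^(−3.301) = 5.000 + 1.284 + 0.8443 + 0.1105 = 7.239.
⟨E⟩ = 0.07383 eV, ⟨E²⟩ = 0.01850 eV².
C_V/k_B = (⟨E²⟩ − ⟨E⟩²)/(kT)² = (0.01850 − 0.005451)/0.01785 = 0.73.

0.73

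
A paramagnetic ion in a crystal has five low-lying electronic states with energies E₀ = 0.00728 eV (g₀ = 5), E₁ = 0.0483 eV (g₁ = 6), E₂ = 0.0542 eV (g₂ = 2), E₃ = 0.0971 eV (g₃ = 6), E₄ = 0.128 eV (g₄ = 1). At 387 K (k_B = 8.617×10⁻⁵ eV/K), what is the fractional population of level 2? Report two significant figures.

k_BT = 8.617×10⁻⁵ × 387 K = 0.03335 eV.
Eᵢ/kT = 0.2183, 1.448, 1.625, 2.912, 3.838.
Z = Σ gᵢe^(−Eᵢ/kT) = 5·e^(−0.2183) + 6·e^(−1.448) + 2·e^(−1.625) + 6·e^(−2.912) + 1·e^(−3.838) = 4.019 + 1.410 + 0.3938 + 0.3262 + 0.02154 = 6.171.
P₂ = g₂ e^(−E₂/kT) / Z = 0.3938/6.171 = 0.064.

0.064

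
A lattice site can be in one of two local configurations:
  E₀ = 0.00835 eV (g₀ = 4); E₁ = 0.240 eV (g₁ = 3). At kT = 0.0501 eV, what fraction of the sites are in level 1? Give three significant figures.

Eᵢ/kT = 0.16667, 4.7904.
Z = Σ gᵢe^(−Eᵢ/kT) = 4·e^(−0.16667) + 3·e^(−4.7904) = 3.3859 + 0.024927 = 3.4108.
P₁ = g₁ e^(−E₁/kT) / Z = 0.024927/3.4108 = 0.00731.

0.00731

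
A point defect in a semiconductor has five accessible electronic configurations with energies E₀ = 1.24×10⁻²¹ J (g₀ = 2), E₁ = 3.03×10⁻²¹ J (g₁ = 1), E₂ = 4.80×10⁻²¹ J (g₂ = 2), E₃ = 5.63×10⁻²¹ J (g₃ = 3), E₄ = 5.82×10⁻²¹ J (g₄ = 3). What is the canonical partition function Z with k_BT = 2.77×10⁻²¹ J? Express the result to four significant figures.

Z = 2.727

Eᵢ/kT = 0.447653, 1.09386, 1.73285, 2.03249, 2.10108.
Z = Σ gᵢe^(−Eᵢ/kT) = 2·e^(−0.447653) + 1·e^(−1.09386) + 2·e^(−1.73285) + 3·e^(−2.03249) + 3·e^(−2.10108) = 1.27825 + 0.334921 + 0.353560 + 0.393027 + 0.366973 = 2.72673.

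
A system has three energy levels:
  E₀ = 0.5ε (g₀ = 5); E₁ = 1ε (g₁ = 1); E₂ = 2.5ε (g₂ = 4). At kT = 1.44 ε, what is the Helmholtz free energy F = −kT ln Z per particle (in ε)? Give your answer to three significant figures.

Eᵢ/kT = 0.34722, 0.69444, 1.7361.
Z = Σ gᵢe^(−Eᵢ/kT) = 5·e^(−0.34722) + 1·e^(−0.69444) + 4·e^(−1.7361) = 3.5332 + 0.49935 + 0.70483 = 4.7374.
F = −kT ln Z = −1.44 × ln(4.7374) = −1.44 × 1.5555 = -2.24 ε.

-2.24 ε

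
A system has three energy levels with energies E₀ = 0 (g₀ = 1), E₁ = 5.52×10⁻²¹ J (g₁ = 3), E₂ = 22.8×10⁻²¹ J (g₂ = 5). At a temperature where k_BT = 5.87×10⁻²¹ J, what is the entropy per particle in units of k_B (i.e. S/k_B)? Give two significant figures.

Eᵢ/kT = 0, 0.9404, 3.884.
Z = Σ gᵢe^(−Eᵢ/kT) = 1·e^(−0) + 3·e^(−0.9404) + 5·e^(−3.884) = 1.000 + 1.171 + 0.1028 = 2.274.
⟨E⟩ = Σ EᵢPᵢ = 3.873 ×10⁻²¹ J.
S/k_B = ln Z + ⟨E⟩/kT = ln(2.274) + 3.873/5.87 = 0.8215 + 0.6598 = 1.5.

1.5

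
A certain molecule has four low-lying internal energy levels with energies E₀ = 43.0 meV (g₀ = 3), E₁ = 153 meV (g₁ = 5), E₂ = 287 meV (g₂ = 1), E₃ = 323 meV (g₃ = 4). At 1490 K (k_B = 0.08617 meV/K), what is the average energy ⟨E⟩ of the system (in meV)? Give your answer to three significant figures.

k_BT = 0.08617 × 1490 K = 128.39 meV.
Eᵢ/kT = 0.33492, 1.1917, 2.2354, 2.5158.
Z = Σ gᵢe^(−Eᵢ/kT) = 3·e^(−0.33492) + 5·e^(−1.1917) + 1·e^(−2.2354) + 4·e^(−2.5158) = 2.1462 + 1.5185 + 0.10695 + 0.32319 = 4.0948.
⟨E⟩ = Σ Eᵢ gᵢe^(−Eᵢ/kT) / Z = (43.0·2.1462 + 153·1.5185 + 287·0.10695 + 323·0.32319) / 4.0948 = 112 meV.

112 meV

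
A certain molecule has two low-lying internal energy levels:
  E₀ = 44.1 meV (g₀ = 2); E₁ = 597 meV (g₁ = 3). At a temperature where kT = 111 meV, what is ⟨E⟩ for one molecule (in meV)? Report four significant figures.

49.74 meV

Eᵢ/kT = 0.397297, 5.37838.
Z = Σ gᵢe^(−Eᵢ/kT) = 2·e^(−0.397297) + 3·e^(−5.37838) = 1.34427 + 0.0138459 = 1.35812.
⟨E⟩ = Σ Eᵢ gᵢe^(−Eᵢ/kT) / Z = (44.1·1.34427 + 597·0.0138459) / 1.35812 = 49.74 meV.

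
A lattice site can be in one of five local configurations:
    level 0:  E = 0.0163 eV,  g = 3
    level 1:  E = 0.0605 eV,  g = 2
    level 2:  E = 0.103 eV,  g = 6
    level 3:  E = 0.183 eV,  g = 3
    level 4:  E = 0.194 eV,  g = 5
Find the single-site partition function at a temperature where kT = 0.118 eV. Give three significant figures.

Z = 7.92

Eᵢ/kT = 0.13814, 0.51271, 0.87288, 1.5508, 1.6441.
Z = Σ gᵢe^(−Eᵢ/kT) = 3·e^(−0.13814) + 2·e^(−0.51271) + 6·e^(−0.87288) + 3·e^(−1.5508) + 5·e^(−1.6441) = 2.6129 + 1.1977 + 2.5065 + 0.63623 + 0.96593 = 7.9193.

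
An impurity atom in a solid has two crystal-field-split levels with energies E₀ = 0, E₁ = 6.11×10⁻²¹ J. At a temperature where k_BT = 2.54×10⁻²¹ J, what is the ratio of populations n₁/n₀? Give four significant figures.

0.09022

n₁/n₀ = exp[−(E₁−E₀)/kT] = exp(−(6.11 ×10⁻²¹ J)/(2.54 ×10⁻²¹ J)) = exp(-2.40551) = 0.09022.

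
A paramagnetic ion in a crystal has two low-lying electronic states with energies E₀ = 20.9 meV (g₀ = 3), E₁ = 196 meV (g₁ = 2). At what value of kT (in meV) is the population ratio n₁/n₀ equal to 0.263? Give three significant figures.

188 meV

n₁/n₀ = (g₁/g₀) exp[−(E₁−E₀)/kT] = 0.263.
⇒ (E₁−E₀)/kT = ln((2/3)/0.263) = ln(2.5349) = 0.93015.
kT = 175.1 meV / 0.93015 = 188 meV.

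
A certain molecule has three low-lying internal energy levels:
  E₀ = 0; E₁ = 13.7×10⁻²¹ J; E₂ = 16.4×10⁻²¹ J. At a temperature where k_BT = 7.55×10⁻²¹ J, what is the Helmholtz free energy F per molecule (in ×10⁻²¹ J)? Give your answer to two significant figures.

-1.8 ×10⁻²¹ J

Eᵢ/kT = 0, 1.815, 2.172.
Z = Σ e^(−Eᵢ/kT) = e^(−0) + e^(−1.815) + e^(−2.172) = 1.000 + 0.1628 + 0.1139 = 1.277.
F = −kT ln Z = −7.55 × ln(1.277) = −7.55 × 0.2445 = -1.8 ×10⁻²¹ J.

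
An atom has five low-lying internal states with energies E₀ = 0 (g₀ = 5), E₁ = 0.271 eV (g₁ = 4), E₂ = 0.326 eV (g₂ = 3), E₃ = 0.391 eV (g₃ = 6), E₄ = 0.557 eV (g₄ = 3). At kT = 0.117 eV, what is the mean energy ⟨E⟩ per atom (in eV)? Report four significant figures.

Eᵢ/kT = 0, 2.31624, 2.78632, 3.34188, 4.76068.
Z = Σ gᵢe^(−Eᵢ/kT) = 5·e^(−0) + 4·e^(−2.31624) + 3·e^(−2.78632) + 6·e^(−3.34188) + 3·e^(−4.76068) = 5.00000 + 0.394575 + 0.184943 + 0.212222 + 0.0256794 = 5.81742.
⟨E⟩ = Σ Eᵢ gᵢe^(−Eᵢ/kT) / Z = (0·5.00000 + 0.271·0.394575 + 0.326·0.184943 + 0.391·0.212222 + 0.557·0.0256794) / 5.81742 = 0.04547 eV.

0.04547 eV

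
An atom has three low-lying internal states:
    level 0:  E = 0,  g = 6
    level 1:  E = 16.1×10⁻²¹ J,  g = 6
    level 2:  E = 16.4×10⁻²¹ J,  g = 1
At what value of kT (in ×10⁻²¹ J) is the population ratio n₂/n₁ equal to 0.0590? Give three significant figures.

0.289 ×10⁻²¹ J

n₂/n₁ = (g₂/g₁) exp[−(E₂−E₁)/kT] = 0.0590.
⇒ (E₂−E₁)/kT = ln((1/6)/0.0590) = ln(2.8249) = 1.0385.
kT = 0.3 ×10⁻²¹ J / 1.0385 = 0.289 ×10⁻²¹ J.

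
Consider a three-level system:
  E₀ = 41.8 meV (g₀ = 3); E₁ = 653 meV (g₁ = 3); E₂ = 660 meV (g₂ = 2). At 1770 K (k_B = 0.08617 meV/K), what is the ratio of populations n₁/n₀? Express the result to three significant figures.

0.0182

k_BT = 0.08617 × 1770 K = 152.52 meV.
n₁/n₀ = (g₁/g₀) exp[−(E₁−E₀)/kT] = (3/3) × exp(−(611.2 meV)/(152.52 meV)) = (3/3) × exp(-4.0073) = 0.0182.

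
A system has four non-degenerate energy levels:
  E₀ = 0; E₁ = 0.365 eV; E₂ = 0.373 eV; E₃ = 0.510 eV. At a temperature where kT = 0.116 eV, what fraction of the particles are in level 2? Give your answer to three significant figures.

Eᵢ/kT = 0, 3.1466, 3.2155, 4.3966.
Z = Σ e^(−Eᵢ/kT) = e^(−0) + e^(−3.1466) + e^(−3.2155) + e^(−4.3966) = 1.0000 + 0.042998 + 0.040135 + 0.012319 = 1.0955.
P₂ = e^(−E₂/kT) / Z = 0.040135/1.0955 = 0.0366.

0.0366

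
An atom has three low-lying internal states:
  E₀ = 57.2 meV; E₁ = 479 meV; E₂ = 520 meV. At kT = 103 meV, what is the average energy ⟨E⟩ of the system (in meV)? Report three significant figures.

69.1 meV

Eᵢ/kT = 0.55534, 4.6505, 5.0485.
Z = Σ e^(−Eᵢ/kT) = e^(−0.55534) + e^(−4.6505) + e^(−5.0485) = 0.57388 + 0.0095568 + 0.0064190 = 0.58986.
⟨E⟩ = Σ Eᵢ e^(−Eᵢ/kT) / Z = (57.2·0.57388 + 479·0.0095568 + 520·0.0064190) / 0.58986 = 69.1 meV.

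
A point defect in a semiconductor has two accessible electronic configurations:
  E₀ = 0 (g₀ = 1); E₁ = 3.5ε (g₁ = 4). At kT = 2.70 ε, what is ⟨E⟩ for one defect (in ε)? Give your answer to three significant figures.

Eᵢ/kT = 0, 1.2963.
Z = Σ gᵢe^(−Eᵢ/kT) = 1·e^(−0) + 4·e^(−1.2963) = 1.0000 + 1.0942 = 2.0942.
⟨E⟩ = Σ Eᵢ gᵢe^(−Eᵢ/kT) / Z = (0·1.0000 + 3.5·1.0942) / 2.0942 = 1.83 ε.

1.83 ε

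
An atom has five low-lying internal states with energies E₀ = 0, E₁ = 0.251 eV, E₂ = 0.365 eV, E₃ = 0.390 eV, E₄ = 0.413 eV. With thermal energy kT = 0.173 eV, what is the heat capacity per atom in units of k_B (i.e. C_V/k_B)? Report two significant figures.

Eᵢ/kT = 0, 1.451, 2.110, 2.254, 2.387.
Z = Σ e^(−Eᵢ/kT) = e^(−0) + e^(−1.451) + e^(−2.110) + e^(−2.254) + e^(−2.387) = 1.000 + 0.2343 + 0.1212 + 0.1050 + 0.09190 = 1.552.
⟨E⟩ = 0.1172 eV, ⟨E²⟩ = 0.04031 eV².
C_V/k_B = (⟨E²⟩ − ⟨E⟩²)/(kT)² = (0.04031 − 0.01374)/0.02993 = 0.89.

0.89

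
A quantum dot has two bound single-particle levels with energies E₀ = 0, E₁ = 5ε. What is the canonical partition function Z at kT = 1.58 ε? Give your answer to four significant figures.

Z = 1.042

Eᵢ/kT = 0, 3.16456.
Z = Σ e^(−Eᵢ/kT) = e^(−0) + e^(−3.16456) = 1.00000 + 0.0422327 = 1.04223.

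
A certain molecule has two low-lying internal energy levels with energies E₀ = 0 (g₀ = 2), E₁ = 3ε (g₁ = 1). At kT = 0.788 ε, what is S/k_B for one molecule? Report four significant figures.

Eᵢ/kT = 0, 3.80711.
Z = Σ gᵢe^(−Eᵢ/kT) = 2·e^(−0) + 1·e^(−3.80711) = 2.00000 + 0.0222123 = 2.02221.
⟨E⟩ = Σ EᵢPᵢ = 0.0329525 ε.
S/k_B = ln Z + ⟨E⟩/kT = ln(2.02221) + 0.0329525/0.788 = 0.704191 + 0.0418179 = 0.7460.

0.7460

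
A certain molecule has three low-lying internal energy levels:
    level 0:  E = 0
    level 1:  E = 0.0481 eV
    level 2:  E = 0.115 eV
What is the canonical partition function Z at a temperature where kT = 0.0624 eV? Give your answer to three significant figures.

Z = 1.62

Eᵢ/kT = 0, 0.77083, 1.8429.
Z = Σ e^(−Eᵢ/kT) = e^(−0) + e^(−0.77083) + e^(−1.8429) = 1.0000 + 0.46263 + 0.15836 = 1.6210.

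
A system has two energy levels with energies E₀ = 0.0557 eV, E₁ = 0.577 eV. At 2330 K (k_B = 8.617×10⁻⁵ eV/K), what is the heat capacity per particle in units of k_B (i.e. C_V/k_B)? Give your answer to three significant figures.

0.435

k_BT = 8.617×10⁻⁵ × 2330 K = 0.20078 eV.
Eᵢ/kT = 0.27742, 2.8738.
Z = Σ e^(−Eᵢ/kT) = e^(−0.27742) + e^(−2.8738) = 0.75774 + 0.056484 = 0.81422.
⟨E⟩ = 0.091864 eV, ⟨E²⟩ = 0.025983 eV².
C_V/k_B = (⟨E²⟩ − ⟨E⟩²)/(kT)² = (0.025983 − 0.0084390)/0.040313 = 0.435.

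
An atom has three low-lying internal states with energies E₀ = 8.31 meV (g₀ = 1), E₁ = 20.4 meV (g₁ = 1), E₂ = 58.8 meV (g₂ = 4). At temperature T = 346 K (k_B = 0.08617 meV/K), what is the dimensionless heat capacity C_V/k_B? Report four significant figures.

0.5255

k_BT = 0.08617 × 346 K = 29.8148 meV.
Eᵢ/kT = 0.278721, 0.684224, 1.97217.
Z = Σ gᵢe^(−Eᵢ/kT) = 1·e^(−0.278721) + 1·e^(−0.684224) + 4·e^(−1.97217) = 0.756751 + 0.504482 + 0.556618 = 1.81785.
⟨E⟩ = 27.1250 meV, ⟨E²⟩ = 1202.89 meV².
C_V/k_B = (⟨E²⟩ − ⟨E⟩²)/(kT)² = (1202.89 − 735.766)/888.922 = 0.5255.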